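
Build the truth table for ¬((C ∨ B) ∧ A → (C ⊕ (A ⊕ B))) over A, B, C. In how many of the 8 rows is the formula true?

2

A  B  C  |  ¬(((C ∨ B) ∧ A) → (C ⊕ (A ⊕ B)))
1  1  1  |                 0                
1  1  0  |                 1                
1  0  1  |                 1                
1  0  0  |                 0                
0  1  1  |                 0                
0  1  0  |                 0                
0  0  1  |                 0                
0  0  0  |                 0                
The formula is true on 2 of the 8 rows.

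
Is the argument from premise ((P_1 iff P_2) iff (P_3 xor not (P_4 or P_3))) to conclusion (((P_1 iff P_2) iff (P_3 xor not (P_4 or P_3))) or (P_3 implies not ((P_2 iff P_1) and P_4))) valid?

yes

P_1 | P_2 | P_3 | P_4 | φ | ψ
--- | --- | --- | --- | - | -
 T  |  T  |  T  |  T  | T | T
 T  |  T  |  T  |  F  | T | T
 T  |  T  |  F  |  T  | F | T
 T  |  T  |  F  |  F  | T | T
 T  |  F  |  T  |  T  | F | T
 T  |  F  |  T  |  F  | F | T
 T  |  F  |  F  |  T  | T | T
 T  |  F  |  F  |  F  | F | T
 F  |  T  |  T  |  T  | F | T
 F  |  T  |  T  |  F  | F | T
 F  |  T  |  F  |  T  | T | T
 F  |  T  |  F  |  F  | F | T
 F  |  F  |  T  |  T  | T | T
 F  |  F  |  T  |  F  | T | T
 F  |  F  |  F  |  T  | F | T
 F  |  F  |  F  |  F  | T | T
In every row where φ is true, ψ is also true, so φ ⊨ ψ.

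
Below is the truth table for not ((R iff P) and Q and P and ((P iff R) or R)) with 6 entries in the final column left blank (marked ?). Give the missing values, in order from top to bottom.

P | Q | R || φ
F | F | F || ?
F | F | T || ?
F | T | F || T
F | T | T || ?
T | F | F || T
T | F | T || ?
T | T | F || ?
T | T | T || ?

Row P=F, Q=F, R=F: (R iff P) = T, ((P iff R) or R) = T, ((R iff P) and Q and P and ((P iff R) or R)) = F, so the formula = T.
Row P=F, Q=F, R=T: (R iff P) = F, ((P iff R) or R) = T, ((R iff P) and Q and P and ((P iff R) or R)) = F, so the formula = T.
Row P=F, Q=T, R=T: (R iff P) = F, ((P iff R) or R) = T, ((R iff P) and Q and P and ((P iff R) or R)) = F, so the formula = T.
Row P=T, Q=F, R=T: (R iff P) = T, ((P iff R) or R) = T, ((R iff P) and Q and P and ((P iff R) or R)) = F, so the formula = T.
Row P=T, Q=T, R=F: (R iff P) = F, ((P iff R) or R) = F, ((R iff P) and Q and P and ((P iff R) or R)) = F, so the formula = T.
Row P=T, Q=T, R=T: (R iff P) = T, ((P iff R) or R) = T, ((R iff P) and Q and P and ((P iff R) or R)) = T, so the formula = F.

T, T, T, T, T, F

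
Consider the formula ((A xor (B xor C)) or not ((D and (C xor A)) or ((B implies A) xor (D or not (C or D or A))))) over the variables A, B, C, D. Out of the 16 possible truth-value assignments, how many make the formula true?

12

A | B | C | D || φ
1 | 1 | 1 | 1 || 1
1 | 1 | 1 | 0 || 1
1 | 1 | 0 | 1 || 0
1 | 1 | 0 | 0 || 0
1 | 0 | 1 | 1 || 1
1 | 0 | 1 | 0 || 0
1 | 0 | 0 | 1 || 1
1 | 0 | 0 | 0 || 1
0 | 1 | 1 | 1 || 0
0 | 1 | 1 | 0 || 1
0 | 1 | 0 | 1 || 1
0 | 1 | 0 | 0 || 1
0 | 0 | 1 | 1 || 1
0 | 0 | 1 | 0 || 1
0 | 0 | 0 | 1 || 1
0 | 0 | 0 | 0 || 1
The formula is true on 12 of the 16 rows.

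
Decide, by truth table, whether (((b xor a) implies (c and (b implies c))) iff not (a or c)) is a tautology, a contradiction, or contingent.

a  b  c  |  φ
T  T  T  |  F
T  T  F  |  F
T  F  T  |  F
T  F  F  |  T
F  T  T  |  F
F  T  F  |  F
F  F  T  |  F
F  F  F  |  T
2 of 8 rows are T, so the formula is contingent.

contingent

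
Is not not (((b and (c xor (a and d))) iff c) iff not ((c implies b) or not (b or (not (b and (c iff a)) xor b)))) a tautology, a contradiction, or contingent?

contingent

  a      b      c      d    |    φ  
False  False  False  False  |  False
False  False  False   True  |  False
False  False   True  False  |  False
False  False   True   True  |  False
False   True  False  False  |  False
False   True  False   True  |  False
False   True   True  False  |  False
False   True   True   True  |  False
 True  False  False  False  |  False
 True  False  False   True  |  False
 True  False   True  False  |  False
 True  False   True   True  |  False
 True   True  False  False  |  False
 True   True  False   True  |   True
 True   True   True  False  |  False
 True   True   True   True  |   True
2 of 16 rows are True, so the formula is contingent.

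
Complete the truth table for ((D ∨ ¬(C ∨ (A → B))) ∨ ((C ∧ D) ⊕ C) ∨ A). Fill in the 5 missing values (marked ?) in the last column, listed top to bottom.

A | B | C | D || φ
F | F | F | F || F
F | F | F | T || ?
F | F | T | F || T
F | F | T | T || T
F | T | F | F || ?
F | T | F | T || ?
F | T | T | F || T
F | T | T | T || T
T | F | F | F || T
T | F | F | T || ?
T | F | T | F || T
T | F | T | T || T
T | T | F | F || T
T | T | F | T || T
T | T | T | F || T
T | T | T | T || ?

Row A=F, B=F, C=F, D=T: (D ∨ ¬(C ∨ (A → B))) = T, ((C ∧ D) ⊕ C) = F, so the formula = T.
Row A=F, B=T, C=F, D=F: (D ∨ ¬(C ∨ (A → B))) = F, ((C ∧ D) ⊕ C) = F, so the formula = F.
Row A=F, B=T, C=F, D=T: (D ∨ ¬(C ∨ (A → B))) = T, ((C ∧ D) ⊕ C) = F, so the formula = T.
Row A=T, B=F, C=F, D=T: (D ∨ ¬(C ∨ (A → B))) = T, ((C ∧ D) ⊕ C) = F, so the formula = T.
Row A=T, B=T, C=T, D=T: (D ∨ ¬(C ∨ (A → B))) = T, ((C ∧ D) ⊕ C) = F, so the formula = T.

T, F, T, T, T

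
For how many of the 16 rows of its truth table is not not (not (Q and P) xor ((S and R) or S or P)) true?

P | Q | R | S || φ
F | F | F | F || T
F | F | F | T || F
F | F | T | F || T
F | F | T | T || F
F | T | F | F || T
F | T | F | T || F
F | T | T | F || T
F | T | T | T || F
T | F | F | F || F
T | F | F | T || F
T | F | T | F || F
T | F | T | T || F
T | T | F | F || T
T | T | F | T || T
T | T | T | F || T
T | T | T | T || T
The formula is true on 8 of the 16 rows.

8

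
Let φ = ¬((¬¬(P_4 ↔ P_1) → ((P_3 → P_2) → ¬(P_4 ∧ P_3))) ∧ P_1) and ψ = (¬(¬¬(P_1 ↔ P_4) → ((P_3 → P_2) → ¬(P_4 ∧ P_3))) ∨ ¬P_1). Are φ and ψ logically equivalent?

P_1 | P_2 | P_3 | P_4 | φ | ψ
--- | --- | --- | --- | - | -
 0  |  0  |  0  |  0  | 1 | 1
 0  |  0  |  0  |  1  | 1 | 1
 0  |  0  |  1  |  0  | 1 | 1
 0  |  0  |  1  |  1  | 1 | 1
 0  |  1  |  0  |  0  | 1 | 1
 0  |  1  |  0  |  1  | 1 | 1
 0  |  1  |  1  |  0  | 1 | 1
 0  |  1  |  1  |  1  | 1 | 1
 1  |  0  |  0  |  0  | 0 | 0
 1  |  0  |  0  |  1  | 0 | 0
 1  |  0  |  1  |  0  | 0 | 0
 1  |  0  |  1  |  1  | 0 | 0
 1  |  1  |  0  |  0  | 0 | 0
 1  |  1  |  0  |  1  | 0 | 0
 1  |  1  |  1  |  0  | 0 | 0
 1  |  1  |  1  |  1  | 1 | 1
The columns for φ and ψ agree on every row, so they are logically equivalent.

equivalent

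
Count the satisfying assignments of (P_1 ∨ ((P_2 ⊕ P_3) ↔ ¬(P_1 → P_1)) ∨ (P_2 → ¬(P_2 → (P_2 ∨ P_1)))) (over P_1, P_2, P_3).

P_1 | P_2 | P_3 || (P_2 ⊕ P_3) | (P_1 → P_1) | ¬(P_1 → P_1) | ((P_2 ⊕ P_3) ↔ ¬(P_1 → P_1)) | (P_2 ∨ P_1) | (P_2 → (P_2 ∨ P_1)) | ¬(P_2 → (P_2 ∨ P_1)) | (P_2 → ¬(P_2 → (P_2 ∨ P_1))) | φ
 1  |  1  |  1  ||      0      |      1      |      0       |              1               |      1      |          1          |          0           |              0               | 1
 1  |  1  |  0  ||      1      |      1      |      0       |              0               |      1      |          1          |          0           |              0               | 1
 1  |  0  |  1  ||      1      |      1      |      0       |              0               |      1      |          1          |          0           |              1               | 1
 1  |  0  |  0  ||      0      |      1      |      0       |              1               |      1      |          1          |          0           |              1               | 1
 0  |  1  |  1  ||      0      |      1      |      0       |              1               |      1      |          1          |          0           |              0               | 1
 0  |  1  |  0  ||      1      |      1      |      0       |              0               |      1      |          1          |          0           |              0               | 0
 0  |  0  |  1  ||      1      |      1      |      0       |              0               |      0      |          1          |          0           |              1               | 1
 0  |  0  |  0  ||      0      |      1      |      0       |              1               |      0      |          1          |          0           |              1               | 1
The formula is true on 7 of the 8 rows.

7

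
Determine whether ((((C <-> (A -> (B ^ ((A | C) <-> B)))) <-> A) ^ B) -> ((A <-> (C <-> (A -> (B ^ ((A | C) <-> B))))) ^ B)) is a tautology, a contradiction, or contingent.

tautology

A | B | C || φ
F | F | F || T
F | F | T || T
F | T | F || T
F | T | T || T
T | F | F || T
T | F | T || T
T | T | F || T
T | T | T || T
Every row is T, so the formula is a tautology.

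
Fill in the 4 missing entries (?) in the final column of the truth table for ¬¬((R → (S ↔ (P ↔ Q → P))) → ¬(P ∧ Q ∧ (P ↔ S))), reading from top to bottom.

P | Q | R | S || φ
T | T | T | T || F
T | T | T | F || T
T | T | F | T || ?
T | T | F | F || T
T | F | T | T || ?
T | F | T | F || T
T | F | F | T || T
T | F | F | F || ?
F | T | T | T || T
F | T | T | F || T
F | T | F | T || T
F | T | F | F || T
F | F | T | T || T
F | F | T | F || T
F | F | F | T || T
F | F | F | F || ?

Row P=T, Q=T, R=F, S=T: ((R → (S ↔ (P ↔ Q → P))) → ¬(P ∧ Q ∧ (P ↔ S))) = F, ¬((R → (S ↔ (P ↔ Q → P))) → ¬(P ∧ Q ∧ (P ↔ S))) = T, so the formula = F.
Row P=T, Q=F, R=T, S=T: ((R → (S ↔ (P ↔ Q → P))) → ¬(P ∧ Q ∧ (P ↔ S))) = T, ¬((R → (S ↔ (P ↔ Q → P))) → ¬(P ∧ Q ∧ (P ↔ S))) = F, so the formula = T.
Row P=T, Q=F, R=F, S=F: ((R → (S ↔ (P ↔ Q → P))) → ¬(P ∧ Q ∧ (P ↔ S))) = T, ¬((R → (S ↔ (P ↔ Q → P))) → ¬(P ∧ Q ∧ (P ↔ S))) = F, so the formula = T.
Row P=F, Q=F, R=F, S=F: ((R → (S ↔ (P ↔ Q → P))) → ¬(P ∧ Q ∧ (P ↔ S))) = T, ¬((R → (S ↔ (P ↔ Q → P))) → ¬(P ∧ Q ∧ (P ↔ S))) = F, so the formula = T.

F, T, T, T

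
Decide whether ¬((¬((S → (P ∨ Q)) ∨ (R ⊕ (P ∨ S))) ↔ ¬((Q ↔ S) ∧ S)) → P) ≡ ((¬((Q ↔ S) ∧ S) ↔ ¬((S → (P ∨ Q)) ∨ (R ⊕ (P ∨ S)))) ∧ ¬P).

  P   |   Q   |   R   |   S   |   φ   |   ψ  
----- | ----- | ----- | ----- | ----- | -----
False | False | False | False | False | False
False | False | False |  True | False | False
False | False |  True | False | False | False
False | False |  True |  True |  True |  True
False |  True | False | False | False | False
False |  True | False |  True |  True |  True
False |  True |  True | False | False | False
False |  True |  True |  True |  True |  True
 True | False | False | False | False | False
 True | False | False |  True | False | False
 True | False |  True | False | False | False
 True | False |  True |  True | False | False
 True |  True | False | False | False | False
 True |  True | False |  True | False | False
 True |  True |  True | False | False | False
 True |  True |  True |  True | False | False
The columns for φ and ψ agree on every row, so they are logically equivalent.

equivalent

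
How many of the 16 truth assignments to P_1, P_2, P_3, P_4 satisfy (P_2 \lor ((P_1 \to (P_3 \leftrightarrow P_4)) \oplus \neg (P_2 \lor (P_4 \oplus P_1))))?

12

P_1 | P_2 | P_3 | P_4 || φ
 F  |  F  |  F  |  F  || F
 F  |  F  |  F  |  T  || T
 F  |  F  |  T  |  F  || F
 F  |  F  |  T  |  T  || T
 F  |  T  |  F  |  F  || T
 F  |  T  |  F  |  T  || T
 F  |  T  |  T  |  F  || T
 F  |  T  |  T  |  T  || T
 T  |  F  |  F  |  F  || T
 T  |  F  |  F  |  T  || T
 T  |  F  |  T  |  F  || F
 T  |  F  |  T  |  T  || F
 T  |  T  |  F  |  F  || T
 T  |  T  |  F  |  T  || T
 T  |  T  |  T  |  F  || T
 T  |  T  |  T  |  T  || T
The formula is true on 12 of the 16 rows.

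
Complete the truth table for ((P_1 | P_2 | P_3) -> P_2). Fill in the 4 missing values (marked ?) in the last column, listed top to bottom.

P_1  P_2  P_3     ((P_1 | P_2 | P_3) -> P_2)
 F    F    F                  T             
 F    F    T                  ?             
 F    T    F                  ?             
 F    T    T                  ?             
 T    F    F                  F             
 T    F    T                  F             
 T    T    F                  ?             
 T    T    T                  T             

Row P_1=F, P_2=F, P_3=T: (P_1 | P_2 | P_3) = T, so ((P_1 | P_2 | P_3) -> P_2) = F.
Row P_1=F, P_2=T, P_3=F: (P_1 | P_2 | P_3) = T, so ((P_1 | P_2 | P_3) -> P_2) = T.
Row P_1=F, P_2=T, P_3=T: (P_1 | P_2 | P_3) = T, so ((P_1 | P_2 | P_3) -> P_2) = T.
Row P_1=T, P_2=T, P_3=F: (P_1 | P_2 | P_3) = T, so ((P_1 | P_2 | P_3) -> P_2) = T.

F, T, T, T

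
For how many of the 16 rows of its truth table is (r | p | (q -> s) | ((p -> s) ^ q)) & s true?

8

p | q | r | s || φ
T | T | T | T || T
T | T | T | F || F
T | T | F | T || T
T | T | F | F || F
T | F | T | T || T
T | F | T | F || F
T | F | F | T || T
T | F | F | F || F
F | T | T | T || T
F | T | T | F || F
F | T | F | T || T
F | T | F | F || F
F | F | T | T || T
F | F | T | F || F
F | F | F | T || T
F | F | F | F || F
The formula is true on 8 of the 16 rows.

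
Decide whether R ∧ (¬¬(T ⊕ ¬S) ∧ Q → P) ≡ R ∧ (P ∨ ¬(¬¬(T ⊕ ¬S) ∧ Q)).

equivalent

P  Q  R  S  T  |  φ  ψ
T  T  T  T  T  |  T  T
T  T  T  T  F  |  T  T
T  T  T  F  T  |  T  T
T  T  T  F  F  |  T  T
T  T  F  T  T  |  F  F
T  T  F  T  F  |  F  F
T  T  F  F  T  |  F  F
T  T  F  F  F  |  F  F
T  F  T  T  T  |  T  T
T  F  T  T  F  |  T  T
T  F  T  F  T  |  T  T
T  F  T  F  F  |  T  T
T  F  F  T  T  |  F  F
T  F  F  T  F  |  F  F
T  F  F  F  T  |  F  F
T  F  F  F  F  |  F  F
F  T  T  T  T  |  F  F
F  T  T  T  F  |  T  T
F  T  T  F  T  |  T  T
F  T  T  F  F  |  F  F
F  T  F  T  T  |  F  F
F  T  F  T  F  |  F  F
F  T  F  F  T  |  F  F
F  T  F  F  F  |  F  F
F  F  T  T  T  |  T  T
F  F  T  T  F  |  T  T
F  F  T  F  T  |  T  T
F  F  T  F  F  |  T  T
F  F  F  T  T  |  F  F
F  F  F  T  F  |  F  F
F  F  F  F  T  |  F  F
F  F  F  F  F  |  F  F
The columns for φ and ψ agree on every row, so they are logically equivalent.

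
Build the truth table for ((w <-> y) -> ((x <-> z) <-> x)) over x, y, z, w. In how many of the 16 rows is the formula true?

x | y | z | w || (w <-> y) | (x <-> z) | ((x <-> z) <-> x) | φ
T | T | T | T ||     T     |     T     |         T         | T
T | T | T | F ||     F     |     T     |         T         | T
T | T | F | T ||     T     |     F     |         F         | F
T | T | F | F ||     F     |     F     |         F         | T
T | F | T | T ||     F     |     T     |         T         | T
T | F | T | F ||     T     |     T     |         T         | T
T | F | F | T ||     F     |     F     |         F         | T
T | F | F | F ||     T     |     F     |         F         | F
F | T | T | T ||     T     |     F     |         T         | T
F | T | T | F ||     F     |     F     |         T         | T
F | T | F | T ||     T     |     T     |         F         | F
F | T | F | F ||     F     |     T     |         F         | T
F | F | T | T ||     F     |     F     |         T         | T
F | F | T | F ||     T     |     F     |         T         | T
F | F | F | T ||     F     |     T     |         F         | T
F | F | F | F ||     T     |     T     |         F         | F
The formula is true on 12 of the 16 rows.

12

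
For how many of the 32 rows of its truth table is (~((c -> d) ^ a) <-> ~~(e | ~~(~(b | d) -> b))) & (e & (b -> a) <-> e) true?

15

a | b | c | d | e | φ
- | - | - | - | - | -
1 | 1 | 1 | 1 | 1 | 1
1 | 1 | 1 | 1 | 0 | 1
1 | 1 | 1 | 0 | 1 | 0
1 | 1 | 1 | 0 | 0 | 0
1 | 1 | 0 | 1 | 1 | 1
1 | 1 | 0 | 1 | 0 | 1
1 | 1 | 0 | 0 | 1 | 1
1 | 1 | 0 | 0 | 0 | 1
1 | 0 | 1 | 1 | 1 | 1
1 | 0 | 1 | 1 | 0 | 1
1 | 0 | 1 | 0 | 1 | 0
1 | 0 | 1 | 0 | 0 | 1
1 | 0 | 0 | 1 | 1 | 1
1 | 0 | 0 | 1 | 0 | 1
1 | 0 | 0 | 0 | 1 | 1
1 | 0 | 0 | 0 | 0 | 0
0 | 1 | 1 | 1 | 1 | 0
0 | 1 | 1 | 1 | 0 | 0
0 | 1 | 1 | 0 | 1 | 0
0 | 1 | 1 | 0 | 0 | 1
0 | 1 | 0 | 1 | 1 | 0
0 | 1 | 0 | 1 | 0 | 0
0 | 1 | 0 | 0 | 1 | 0
0 | 1 | 0 | 0 | 0 | 0
0 | 0 | 1 | 1 | 1 | 0
0 | 0 | 1 | 1 | 0 | 0
0 | 0 | 1 | 0 | 1 | 1
0 | 0 | 1 | 0 | 0 | 0
0 | 0 | 0 | 1 | 1 | 0
0 | 0 | 0 | 1 | 0 | 0
0 | 0 | 0 | 0 | 1 | 0
0 | 0 | 0 | 0 | 0 | 1
The formula is true on 15 of the 32 rows.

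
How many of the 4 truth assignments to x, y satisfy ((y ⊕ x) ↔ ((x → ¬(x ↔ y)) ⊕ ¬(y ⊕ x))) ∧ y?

x | y | (y ⊕ x) | (x ↔ y) | ¬(x ↔ y) | (x → ¬(x ↔ y)) | ¬(y ⊕ x) | ((x → ¬(x ↔ y)) ⊕ ¬(y ⊕ x)) | φ
- | - | ------- | ------- | -------- | -------------- | -------- | --------------------------- | -
T | T |    F    |    T    |    F     |       F        |    T     |              T              | F
T | F |    T    |    F    |    T     |       T        |    F     |              T              | F
F | T |    T    |    F    |    T     |       T        |    F     |              T              | T
F | F |    F    |    T    |    F     |       T        |    T     |              F              | F
The formula is true on 1 of the 4 rows.

1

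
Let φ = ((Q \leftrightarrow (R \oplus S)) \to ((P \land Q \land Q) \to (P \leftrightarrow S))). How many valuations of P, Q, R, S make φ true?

P | Q | R | S | φ
- | - | - | - | -
F | F | F | F | T
F | F | F | T | T
F | F | T | F | T
F | F | T | T | T
F | T | F | F | T
F | T | F | T | T
F | T | T | F | T
F | T | T | T | T
T | F | F | F | T
T | F | F | T | T
T | F | T | F | T
T | F | T | T | T
T | T | F | F | T
T | T | F | T | T
T | T | T | F | F
T | T | T | T | T
The formula is true on 15 of the 16 rows.

15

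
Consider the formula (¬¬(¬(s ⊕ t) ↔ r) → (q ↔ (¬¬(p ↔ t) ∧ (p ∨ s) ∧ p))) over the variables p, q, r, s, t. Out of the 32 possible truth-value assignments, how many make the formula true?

24

p | q | r | s | t | φ
- | - | - | - | - | -
T | T | T | T | T | T
T | T | T | T | F | T
T | T | T | F | T | T
T | T | T | F | F | F
T | T | F | T | T | T
T | T | F | T | F | F
T | T | F | F | T | T
T | T | F | F | F | T
T | F | T | T | T | F
T | F | T | T | F | T
T | F | T | F | T | T
T | F | T | F | F | T
T | F | F | T | T | T
T | F | F | T | F | T
T | F | F | F | T | F
T | F | F | F | F | T
F | T | T | T | T | F
F | T | T | T | F | T
F | T | T | F | T | T
F | T | T | F | F | F
F | T | F | T | T | T
F | T | F | T | F | F
F | T | F | F | T | F
F | T | F | F | F | T
F | F | T | T | T | T
F | F | T | T | F | T
F | F | T | F | T | T
F | F | T | F | F | T
F | F | F | T | T | T
F | F | F | T | F | T
F | F | F | F | T | T
F | F | F | F | F | T
The formula is true on 24 of the 32 rows.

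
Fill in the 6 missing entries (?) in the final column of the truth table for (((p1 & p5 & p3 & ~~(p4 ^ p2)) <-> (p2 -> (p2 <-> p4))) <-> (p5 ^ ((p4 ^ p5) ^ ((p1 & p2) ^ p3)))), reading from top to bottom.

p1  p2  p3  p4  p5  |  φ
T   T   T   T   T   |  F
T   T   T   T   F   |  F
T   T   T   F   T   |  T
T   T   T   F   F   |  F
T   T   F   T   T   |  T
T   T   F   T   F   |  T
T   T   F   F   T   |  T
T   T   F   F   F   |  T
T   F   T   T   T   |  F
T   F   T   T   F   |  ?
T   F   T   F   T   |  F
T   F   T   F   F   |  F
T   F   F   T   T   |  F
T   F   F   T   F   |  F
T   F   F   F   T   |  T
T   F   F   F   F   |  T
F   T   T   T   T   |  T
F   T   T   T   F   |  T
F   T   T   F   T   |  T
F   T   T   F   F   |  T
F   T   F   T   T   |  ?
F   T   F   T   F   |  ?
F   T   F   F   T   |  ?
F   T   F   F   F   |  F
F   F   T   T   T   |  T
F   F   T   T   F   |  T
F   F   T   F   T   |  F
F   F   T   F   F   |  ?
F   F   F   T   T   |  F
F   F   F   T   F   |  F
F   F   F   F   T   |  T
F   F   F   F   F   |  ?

T, F, F, F, F, T

Row p1=T, p2=F, p3=T, p4=T, p5=F: ((p1 & p5 & p3 & ~~(p4 ^ p2)) <-> (p2 -> (p2 <-> p4))) = F, (p5 ^ ((p4 ^ p5) ^ ((p1 & p2) ^ p3))) = F, so the formula = T.
Row p1=F, p2=T, p3=F, p4=T, p5=T: ((p1 & p5 & p3 & ~~(p4 ^ p2)) <-> (p2 -> (p2 <-> p4))) = F, (p5 ^ ((p4 ^ p5) ^ ((p1 & p2) ^ p3))) = T, so the formula = F.
Row p1=F, p2=T, p3=F, p4=T, p5=F: ((p1 & p5 & p3 & ~~(p4 ^ p2)) <-> (p2 -> (p2 <-> p4))) = F, (p5 ^ ((p4 ^ p5) ^ ((p1 & p2) ^ p3))) = T, so the formula = F.
Row p1=F, p2=T, p3=F, p4=F, p5=T: ((p1 & p5 & p3 & ~~(p4 ^ p2)) <-> (p2 -> (p2 <-> p4))) = T, (p5 ^ ((p4 ^ p5) ^ ((p1 & p2) ^ p3))) = F, so the formula = F.
Row p1=F, p2=F, p3=T, p4=F, p5=F: ((p1 & p5 & p3 & ~~(p4 ^ p2)) <-> (p2 -> (p2 <-> p4))) = F, (p5 ^ ((p4 ^ p5) ^ ((p1 & p2) ^ p3))) = T, so the formula = F.
Row p1=F, p2=F, p3=F, p4=F, p5=F: ((p1 & p5 & p3 & ~~(p4 ^ p2)) <-> (p2 -> (p2 <-> p4))) = F, (p5 ^ ((p4 ^ p5) ^ ((p1 & p2) ^ p3))) = F, so the formula = T.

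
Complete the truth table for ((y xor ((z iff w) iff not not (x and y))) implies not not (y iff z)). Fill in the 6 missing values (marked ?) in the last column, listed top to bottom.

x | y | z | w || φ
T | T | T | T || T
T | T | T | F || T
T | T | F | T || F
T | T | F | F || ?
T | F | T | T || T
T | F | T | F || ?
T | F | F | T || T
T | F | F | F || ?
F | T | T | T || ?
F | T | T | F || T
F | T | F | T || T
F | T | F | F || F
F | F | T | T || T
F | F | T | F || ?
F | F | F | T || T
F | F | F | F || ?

Row x=T, y=T, z=F, w=F: (y xor ((z iff w) iff not not (x and y))) = F, not not (y iff z) = F, so the formula = T.
Row x=T, y=F, z=T, w=F: (y xor ((z iff w) iff not not (x and y))) = T, not not (y iff z) = F, so the formula = F.
Row x=T, y=F, z=F, w=F: (y xor ((z iff w) iff not not (x and y))) = F, not not (y iff z) = T, so the formula = T.
Row x=F, y=T, z=T, w=T: (y xor ((z iff w) iff not not (x and y))) = T, not not (y iff z) = T, so the formula = T.
Row x=F, y=F, z=T, w=F: (y xor ((z iff w) iff not not (x and y))) = T, not not (y iff z) = F, so the formula = F.
Row x=F, y=F, z=F, w=F: (y xor ((z iff w) iff not not (x and y))) = F, not not (y iff z) = T, so the formula = T.

T, F, T, T, F, T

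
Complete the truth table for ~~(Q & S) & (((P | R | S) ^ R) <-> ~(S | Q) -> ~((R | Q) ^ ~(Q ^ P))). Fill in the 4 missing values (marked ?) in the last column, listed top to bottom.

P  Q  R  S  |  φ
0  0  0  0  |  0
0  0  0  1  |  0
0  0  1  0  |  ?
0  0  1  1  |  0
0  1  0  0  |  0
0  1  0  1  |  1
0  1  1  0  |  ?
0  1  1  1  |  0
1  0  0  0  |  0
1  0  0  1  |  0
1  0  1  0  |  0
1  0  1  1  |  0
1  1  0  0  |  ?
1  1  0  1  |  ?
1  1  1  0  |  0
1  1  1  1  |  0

Row P=0, Q=0, R=1, S=0: ~~(Q & S) = 0, (((P | R | S) ^ R) <-> ~(S | Q) -> ~((R | Q) ^ ~(Q ^ P))) = 0, so the formula = 0.
Row P=0, Q=1, R=1, S=0: ~~(Q & S) = 0, (((P | R | S) ^ R) <-> ~(S | Q) -> ~((R | Q) ^ ~(Q ^ P))) = 0, so the formula = 0.
Row P=1, Q=1, R=0, S=0: ~~(Q & S) = 0, (((P | R | S) ^ R) <-> ~(S | Q) -> ~((R | Q) ^ ~(Q ^ P))) = 1, so the formula = 0.
Row P=1, Q=1, R=0, S=1: ~~(Q & S) = 1, (((P | R | S) ^ R) <-> ~(S | Q) -> ~((R | Q) ^ ~(Q ^ P))) = 1, so the formula = 1.

0, 0, 0, 1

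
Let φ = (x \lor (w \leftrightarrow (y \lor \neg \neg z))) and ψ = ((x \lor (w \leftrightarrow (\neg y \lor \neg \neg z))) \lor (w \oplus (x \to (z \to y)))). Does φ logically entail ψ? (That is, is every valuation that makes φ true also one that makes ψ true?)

no

x | y | z | w || φ | ψ
F | F | F | F || T | T
F | F | F | T || F | T
F | F | T | F || F | T
F | F | T | T || T | T
F | T | F | F || F | T
F | T | F | T || T | F
F | T | T | F || F | T
F | T | T | T || T | T
T | F | F | F || T | T
T | F | F | T || T | T
T | F | T | F || T | T
T | F | T | T || T | T
T | T | F | F || T | T
T | T | F | T || T | T
T | T | T | F || T | T
T | T | T | T || T | T
At x=F, y=T, z=F, w=T we have φ true but ψ false, so φ does not entail ψ.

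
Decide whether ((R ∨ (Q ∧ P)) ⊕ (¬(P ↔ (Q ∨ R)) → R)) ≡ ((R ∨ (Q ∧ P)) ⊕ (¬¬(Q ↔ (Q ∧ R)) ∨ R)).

not equivalent

P | Q | R | φ | ψ
- | - | - | - | -
F | F | F | T | T
F | F | T | F | F
F | T | F | F | F
F | T | T | F | F
T | F | F | F | T
T | F | T | F | F
T | T | F | F | T
T | T | T | F | F
The columns differ at P=T, Q=F, R=F (φ=F, ψ=T), so they are not equivalent.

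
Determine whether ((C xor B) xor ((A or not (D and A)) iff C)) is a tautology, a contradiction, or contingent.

contingent

A | B | C | D | φ
- | - | - | - | -
F | F | F | F | F
F | F | F | T | F
F | F | T | F | F
F | F | T | T | F
F | T | F | F | T
F | T | F | T | T
F | T | T | F | T
F | T | T | T | T
T | F | F | F | F
T | F | F | T | F
T | F | T | F | F
T | F | T | T | F
T | T | F | F | T
T | T | F | T | T
T | T | T | F | T
T | T | T | T | T
8 of 16 rows are T, so the formula is contingent.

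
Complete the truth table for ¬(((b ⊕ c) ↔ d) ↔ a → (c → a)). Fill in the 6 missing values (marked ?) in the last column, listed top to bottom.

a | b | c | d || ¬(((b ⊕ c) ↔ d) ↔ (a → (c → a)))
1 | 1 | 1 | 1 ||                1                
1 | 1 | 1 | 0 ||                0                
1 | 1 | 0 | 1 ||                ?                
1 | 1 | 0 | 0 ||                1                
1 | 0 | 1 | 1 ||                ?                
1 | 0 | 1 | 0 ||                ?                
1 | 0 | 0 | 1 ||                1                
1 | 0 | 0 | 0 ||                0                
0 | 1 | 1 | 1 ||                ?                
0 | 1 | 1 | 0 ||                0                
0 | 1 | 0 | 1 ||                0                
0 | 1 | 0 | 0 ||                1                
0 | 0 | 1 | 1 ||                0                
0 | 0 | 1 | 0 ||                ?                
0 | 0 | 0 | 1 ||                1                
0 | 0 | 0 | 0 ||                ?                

Row a=1, b=1, c=0, d=1: ((b ⊕ c) ↔ d) = 1, (a → (c → a)) = 1, (((b ⊕ c) ↔ d) ↔ a → (c → a)) = 1, so ¬(((b ⊕ c) ↔ d) ↔ (a → (c → a))) = 0.
Row a=1, b=0, c=1, d=1: ((b ⊕ c) ↔ d) = 1, (a → (c → a)) = 1, (((b ⊕ c) ↔ d) ↔ a → (c → a)) = 1, so ¬(((b ⊕ c) ↔ d) ↔ (a → (c → a))) = 0.
Row a=1, b=0, c=1, d=0: ((b ⊕ c) ↔ d) = 0, (a → (c → a)) = 1, (((b ⊕ c) ↔ d) ↔ a → (c → a)) = 0, so ¬(((b ⊕ c) ↔ d) ↔ (a → (c → a))) = 1.
Row a=0, b=1, c=1, d=1: ((b ⊕ c) ↔ d) = 0, (a → (c → a)) = 1, (((b ⊕ c) ↔ d) ↔ a → (c → a)) = 0, so ¬(((b ⊕ c) ↔ d) ↔ (a → (c → a))) = 1.
Row a=0, b=0, c=1, d=0: ((b ⊕ c) ↔ d) = 0, (a → (c → a)) = 1, (((b ⊕ c) ↔ d) ↔ a → (c → a)) = 0, so ¬(((b ⊕ c) ↔ d) ↔ (a → (c → a))) = 1.
Row a=0, b=0, c=0, d=0: ((b ⊕ c) ↔ d) = 1, (a → (c → a)) = 1, (((b ⊕ c) ↔ d) ↔ a → (c → a)) = 1, so ¬(((b ⊕ c) ↔ d) ↔ (a → (c → a))) = 0.

0, 0, 1, 1, 1, 0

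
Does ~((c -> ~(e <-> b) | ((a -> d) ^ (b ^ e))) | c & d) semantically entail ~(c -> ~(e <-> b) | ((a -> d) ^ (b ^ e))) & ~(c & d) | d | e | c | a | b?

a | b | c | d | e | φ | ψ
- | - | - | - | - | - | -
T | T | T | T | T | F | T
T | T | T | T | F | F | T
T | T | T | F | T | T | T
T | T | T | F | F | F | T
T | T | F | T | T | F | T
T | T | F | T | F | F | T
T | T | F | F | T | F | T
T | T | F | F | F | F | T
T | F | T | T | T | F | T
T | F | T | T | F | F | T
T | F | T | F | T | F | T
T | F | T | F | F | T | T
T | F | F | T | T | F | T
T | F | F | T | F | F | T
T | F | F | F | T | F | T
T | F | F | F | F | F | T
F | T | T | T | T | F | T
F | T | T | T | F | F | T
F | T | T | F | T | F | T
F | T | T | F | F | F | T
F | T | F | T | T | F | T
F | T | F | T | F | F | T
F | T | F | F | T | F | T
F | T | F | F | F | F | T
F | F | T | T | T | F | T
F | F | T | T | F | F | T
F | F | T | F | T | F | T
F | F | T | F | F | F | T
F | F | F | T | T | F | T
F | F | F | T | F | F | T
F | F | F | F | T | F | T
F | F | F | F | F | F | F
In every row where φ is true, ψ is also true, so φ ⊨ ψ.

yes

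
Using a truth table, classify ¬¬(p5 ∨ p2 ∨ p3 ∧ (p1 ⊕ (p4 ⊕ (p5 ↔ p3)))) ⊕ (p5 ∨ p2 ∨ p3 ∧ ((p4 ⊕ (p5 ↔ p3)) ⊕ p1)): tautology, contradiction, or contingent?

contradiction

p1  p2  p3  p4  p5  |  φ
T   T   T   T   T   |  F
T   T   T   T   F   |  F
T   T   T   F   T   |  F
T   T   T   F   F   |  F
T   T   F   T   T   |  F
T   T   F   T   F   |  F
T   T   F   F   T   |  F
T   T   F   F   F   |  F
T   F   T   T   T   |  F
T   F   T   T   F   |  F
T   F   T   F   T   |  F
T   F   T   F   F   |  F
T   F   F   T   T   |  F
T   F   F   T   F   |  F
T   F   F   F   T   |  F
T   F   F   F   F   |  F
F   T   T   T   T   |  F
F   T   T   T   F   |  F
F   T   T   F   T   |  F
F   T   T   F   F   |  F
F   T   F   T   T   |  F
F   T   F   T   F   |  F
F   T   F   F   T   |  F
F   T   F   F   F   |  F
F   F   T   T   T   |  F
F   F   T   T   F   |  F
F   F   T   F   T   |  F
F   F   T   F   F   |  F
F   F   F   T   T   |  F
F   F   F   T   F   |  F
F   F   F   F   T   |  F
F   F   F   F   F   |  F
Every row is F, so the formula is a contradiction.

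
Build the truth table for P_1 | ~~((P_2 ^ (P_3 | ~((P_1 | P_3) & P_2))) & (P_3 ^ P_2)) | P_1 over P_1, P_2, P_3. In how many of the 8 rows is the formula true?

P_1  P_2  P_3     (P_1 | P_3)  ((P_1 | P_3) & P_2)  ~((P_1 | P_3) & P_2)  (P_3 | ~((P_1 | P_3) & P_2))  (P_3 ^ P_2)  φ
 T    T    T           T                T                    F                         T                     F       T
 T    T    F           T                T                    F                         F                     T       T
 T    F    T           T                F                    T                         T                     T       T
 T    F    F           T                F                    T                         T                     F       T
 F    T    T           T                T                    F                         T                     F       F
 F    T    F           F                F                    T                         T                     T       F
 F    F    T           T                F                    T                         T                     T       T
 F    F    F           F                F                    T                         T                     F       F
The formula is true on 5 of the 8 rows.

5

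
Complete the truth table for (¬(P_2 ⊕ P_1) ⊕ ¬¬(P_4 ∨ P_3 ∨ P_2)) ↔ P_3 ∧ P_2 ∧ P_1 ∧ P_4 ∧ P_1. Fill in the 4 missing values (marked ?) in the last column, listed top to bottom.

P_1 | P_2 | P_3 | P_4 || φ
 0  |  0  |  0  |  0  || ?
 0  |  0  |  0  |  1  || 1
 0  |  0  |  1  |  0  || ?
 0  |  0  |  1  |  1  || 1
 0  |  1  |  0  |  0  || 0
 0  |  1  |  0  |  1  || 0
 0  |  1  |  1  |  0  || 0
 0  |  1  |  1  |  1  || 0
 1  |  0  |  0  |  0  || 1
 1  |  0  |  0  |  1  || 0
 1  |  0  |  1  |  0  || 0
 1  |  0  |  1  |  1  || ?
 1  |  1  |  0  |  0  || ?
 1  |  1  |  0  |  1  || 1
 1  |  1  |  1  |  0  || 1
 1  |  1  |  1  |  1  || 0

Row P_1=0, P_2=0, P_3=0, P_4=0: (¬(P_2 ⊕ P_1) ⊕ ¬¬(P_4 ∨ P_3 ∨ P_2)) = 1, (P_3 ∧ P_2 ∧ P_1 ∧ P_4 ∧ P_1) = 0, so the formula = 0.
Row P_1=0, P_2=0, P_3=1, P_4=0: (¬(P_2 ⊕ P_1) ⊕ ¬¬(P_4 ∨ P_3 ∨ P_2)) = 0, (P_3 ∧ P_2 ∧ P_1 ∧ P_4 ∧ P_1) = 0, so the formula = 1.
Row P_1=1, P_2=0, P_3=1, P_4=1: (¬(P_2 ⊕ P_1) ⊕ ¬¬(P_4 ∨ P_3 ∨ P_2)) = 1, (P_3 ∧ P_2 ∧ P_1 ∧ P_4 ∧ P_1) = 0, so the formula = 0.
Row P_1=1, P_2=1, P_3=0, P_4=0: (¬(P_2 ⊕ P_1) ⊕ ¬¬(P_4 ∨ P_3 ∨ P_2)) = 0, (P_3 ∧ P_2 ∧ P_1 ∧ P_4 ∧ P_1) = 0, so the formula = 1.

0, 1, 0, 1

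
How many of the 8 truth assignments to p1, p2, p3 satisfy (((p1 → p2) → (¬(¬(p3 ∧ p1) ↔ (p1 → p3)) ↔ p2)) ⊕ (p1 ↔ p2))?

p1  p2  p3  |  (p1 → p2)  (p3 ∧ p1)  ¬(p3 ∧ p1)  (p1 → p3)  (¬(p3 ∧ p1) ↔ (p1 → p3))  ¬(¬(p3 ∧ p1) ↔ (p1 → p3))  (p1 ↔ p2)  φ
T   T   T   |      T          T          F           T                 F                          T                  T      F
T   T   F   |      T          F          T           F                 F                          T                  T      F
T   F   T   |      F          T          F           T                 F                          T                  F      T
T   F   F   |      F          F          T           F                 F                          T                  F      T
F   T   T   |      T          F          T           T                 T                          F                  F      F
F   T   F   |      T          F          T           T                 T                          F                  F      F
F   F   T   |      T          F          T           T                 T                          F                  T      F
F   F   F   |      T          F          T           T                 T                          F                  T      F
The formula is true on 2 of the 8 rows.

2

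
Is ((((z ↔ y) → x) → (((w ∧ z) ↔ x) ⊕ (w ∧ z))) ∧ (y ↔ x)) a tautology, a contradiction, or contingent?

x  y  z  w  |  φ
F  F  F  F  |  T
F  F  F  T  |  T
F  F  T  F  |  T
F  F  T  T  |  T
F  T  F  F  |  F
F  T  F  T  |  F
F  T  T  F  |  F
F  T  T  T  |  F
T  F  F  F  |  F
T  F  F  T  |  F
T  F  T  F  |  F
T  F  T  T  |  F
T  T  F  F  |  F
T  T  F  T  |  F
T  T  T  F  |  F
T  T  T  T  |  F
4 of 16 rows are T, so the formula is contingent.

contingent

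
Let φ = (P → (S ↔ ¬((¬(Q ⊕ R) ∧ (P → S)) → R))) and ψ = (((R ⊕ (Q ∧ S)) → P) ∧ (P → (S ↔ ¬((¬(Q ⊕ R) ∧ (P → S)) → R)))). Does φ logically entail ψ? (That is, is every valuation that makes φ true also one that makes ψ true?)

P | Q | R | S || φ | ψ
0 | 0 | 0 | 0 || 1 | 1
0 | 0 | 0 | 1 || 1 | 1
0 | 0 | 1 | 0 || 1 | 0
0 | 0 | 1 | 1 || 1 | 0
0 | 1 | 0 | 0 || 1 | 1
0 | 1 | 0 | 1 || 1 | 0
0 | 1 | 1 | 0 || 1 | 0
0 | 1 | 1 | 1 || 1 | 1
1 | 0 | 0 | 0 || 1 | 1
1 | 0 | 0 | 1 || 1 | 1
1 | 0 | 1 | 0 || 1 | 1
1 | 0 | 1 | 1 || 0 | 0
1 | 1 | 0 | 0 || 1 | 1
1 | 1 | 0 | 1 || 0 | 0
1 | 1 | 1 | 0 || 1 | 1
1 | 1 | 1 | 1 || 0 | 0
At P=0, Q=0, R=1, S=0 we have φ true but ψ false, so φ does not entail ψ.

no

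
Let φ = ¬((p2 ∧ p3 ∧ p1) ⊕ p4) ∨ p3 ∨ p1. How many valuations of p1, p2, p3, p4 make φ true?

14

p1 | p2 | p3 | p4 | (p2 ∧ p3 ∧ p1) | ((p2 ∧ p3 ∧ p1) ⊕ p4) | ¬((p2 ∧ p3 ∧ p1) ⊕ p4) | (p3 ∨ p1) | φ
-- | -- | -- | -- | -------------- | --------------------- | ---------------------- | --------- | -
T  | T  | T  | T  |       T        |           F           |           T            |     T     | T
T  | T  | T  | F  |       T        |           T           |           F            |     T     | T
T  | T  | F  | T  |       F        |           T           |           F            |     T     | T
T  | T  | F  | F  |       F        |           F           |           T            |     T     | T
T  | F  | T  | T  |       F        |           T           |           F            |     T     | T
T  | F  | T  | F  |       F        |           F           |           T            |     T     | T
T  | F  | F  | T  |       F        |           T           |           F            |     T     | T
T  | F  | F  | F  |       F        |           F           |           T            |     T     | T
F  | T  | T  | T  |       F        |           T           |           F            |     T     | T
F  | T  | T  | F  |       F        |           F           |           T            |     T     | T
F  | T  | F  | T  |       F        |           T           |           F            |     F     | F
F  | T  | F  | F  |       F        |           F           |           T            |     F     | T
F  | F  | T  | T  |       F        |           T           |           F            |     T     | T
F  | F  | T  | F  |       F        |           F           |           T            |     T     | T
F  | F  | F  | T  |       F        |           T           |           F            |     F     | F
F  | F  | F  | F  |       F        |           F           |           T            |     F     | T
The formula is true on 14 of the 16 rows.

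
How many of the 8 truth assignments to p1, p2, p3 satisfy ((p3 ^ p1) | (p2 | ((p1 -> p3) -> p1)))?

p1  p2  p3     (p3 ^ p1)  (p1 -> p3)  ((p1 -> p3) -> p1)  (p2 | ((p1 -> p3) -> p1))  φ
F   F   F          F          T               F                       F              F
F   F   T          T          T               F                       F              T
F   T   F          F          T               F                       T              T
F   T   T          T          T               F                       T              T
T   F   F          T          F               T                       T              T
T   F   T          F          T               T                       T              T
T   T   F          T          F               T                       T              T
T   T   T          F          T               T                       T              T
The formula is true on 7 of the 8 rows.

7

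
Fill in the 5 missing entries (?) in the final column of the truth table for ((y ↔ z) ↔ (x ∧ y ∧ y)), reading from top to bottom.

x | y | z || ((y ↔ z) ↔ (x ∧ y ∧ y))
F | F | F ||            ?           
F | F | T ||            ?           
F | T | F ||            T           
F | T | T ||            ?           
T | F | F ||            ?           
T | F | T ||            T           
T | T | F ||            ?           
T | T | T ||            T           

Row x=F, y=F, z=F: (y ↔ z) = T, (x ∧ y ∧ y) = F, so ((y ↔ z) ↔ (x ∧ y ∧ y)) = F.
Row x=F, y=F, z=T: (y ↔ z) = F, (x ∧ y ∧ y) = F, so ((y ↔ z) ↔ (x ∧ y ∧ y)) = T.
Row x=F, y=T, z=T: (y ↔ z) = T, (x ∧ y ∧ y) = F, so ((y ↔ z) ↔ (x ∧ y ∧ y)) = F.
Row x=T, y=F, z=F: (y ↔ z) = T, (x ∧ y ∧ y) = F, so ((y ↔ z) ↔ (x ∧ y ∧ y)) = F.
Row x=T, y=T, z=F: (y ↔ z) = F, (x ∧ y ∧ y) = T, so ((y ↔ z) ↔ (x ∧ y ∧ y)) = F.

F, T, F, F, F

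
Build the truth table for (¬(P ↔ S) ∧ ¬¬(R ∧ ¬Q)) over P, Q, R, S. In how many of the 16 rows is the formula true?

2

P  Q  R  S  |  (¬(P ↔ S) ∧ ¬¬(R ∧ ¬Q))
F  F  F  F  |             F           
F  F  F  T  |             F           
F  F  T  F  |             F           
F  F  T  T  |             T           
F  T  F  F  |             F           
F  T  F  T  |             F           
F  T  T  F  |             F           
F  T  T  T  |             F           
T  F  F  F  |             F           
T  F  F  T  |             F           
T  F  T  F  |             T           
T  F  T  T  |             F           
T  T  F  F  |             F           
T  T  F  T  |             F           
T  T  T  F  |             F           
T  T  T  T  |             F           
The formula is true on 2 of the 16 rows.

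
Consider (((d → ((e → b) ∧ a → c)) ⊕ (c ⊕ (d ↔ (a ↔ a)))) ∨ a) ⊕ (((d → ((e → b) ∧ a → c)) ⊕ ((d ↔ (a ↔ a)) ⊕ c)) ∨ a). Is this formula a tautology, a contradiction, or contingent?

a | b | c | d | e | φ
- | - | - | - | - | -
T | T | T | T | T | F
T | T | T | T | F | F
T | T | T | F | T | F
T | T | T | F | F | F
T | T | F | T | T | F
T | T | F | T | F | F
T | T | F | F | T | F
T | T | F | F | F | F
T | F | T | T | T | F
T | F | T | T | F | F
T | F | T | F | T | F
T | F | T | F | F | F
T | F | F | T | T | F
T | F | F | T | F | F
T | F | F | F | T | F
T | F | F | F | F | F
F | T | T | T | T | F
F | T | T | T | F | F
F | T | T | F | T | F
F | T | T | F | F | F
F | T | F | T | T | F
F | T | F | T | F | F
F | T | F | F | T | F
F | T | F | F | F | F
F | F | T | T | T | F
F | F | T | T | F | F
F | F | T | F | T | F
F | F | T | F | F | F
F | F | F | T | T | F
F | F | F | T | F | F
F | F | F | F | T | F
F | F | F | F | F | F
Every row is F, so the formula is a contradiction.

contradiction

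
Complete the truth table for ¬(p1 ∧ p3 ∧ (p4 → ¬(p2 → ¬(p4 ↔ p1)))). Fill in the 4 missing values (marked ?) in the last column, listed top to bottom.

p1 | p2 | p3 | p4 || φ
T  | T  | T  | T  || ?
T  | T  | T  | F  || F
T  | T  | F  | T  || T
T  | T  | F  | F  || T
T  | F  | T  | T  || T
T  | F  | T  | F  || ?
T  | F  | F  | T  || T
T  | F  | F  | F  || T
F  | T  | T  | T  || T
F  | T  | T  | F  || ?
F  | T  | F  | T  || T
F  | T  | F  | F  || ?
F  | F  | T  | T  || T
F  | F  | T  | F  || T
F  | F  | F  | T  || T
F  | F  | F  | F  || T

Row p1=T, p2=T, p3=T, p4=T: (p4 → ¬(p2 → ¬(p4 ↔ p1))) = T, (p1 ∧ p3 ∧ (p4 → ¬(p2 → ¬(p4 ↔ p1)))) = T, so the formula = F.
Row p1=T, p2=F, p3=T, p4=F: (p4 → ¬(p2 → ¬(p4 ↔ p1))) = T, (p1 ∧ p3 ∧ (p4 → ¬(p2 → ¬(p4 ↔ p1)))) = T, so the formula = F.
Row p1=F, p2=T, p3=T, p4=F: (p4 → ¬(p2 → ¬(p4 ↔ p1))) = T, (p1 ∧ p3 ∧ (p4 → ¬(p2 → ¬(p4 ↔ p1)))) = F, so the formula = T.
Row p1=F, p2=T, p3=F, p4=F: (p4 → ¬(p2 → ¬(p4 ↔ p1))) = T, (p1 ∧ p3 ∧ (p4 → ¬(p2 → ¬(p4 ↔ p1)))) = F, so the formula = T.

F, F, T, T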